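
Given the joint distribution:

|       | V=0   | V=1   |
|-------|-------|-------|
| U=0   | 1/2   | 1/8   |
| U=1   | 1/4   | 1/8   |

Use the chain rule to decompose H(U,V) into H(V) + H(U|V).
By the chain rule: H(U,V) = H(V) + H(U|V)

Marginal P(V) (column sums):
  P(V=0) = 1/2 + 1/4 = 3/4
  P(V=1) = 1/8 + 1/8 = 1/4
H(V) = -[(3/4)·log₂(3/4) + (1/4)·log₂(1/4)]
  = 0.3113 + 0.5000
  = 0.8113 bits
H(U|V) = -Σ P(U,V)·log₂ P(U|V), where P(U|V) = P(U,V) / P(V)
  (U=0,V=0): P(U|V) = (1/2)/(3/4) = 2/3;  -(1/2)·log₂(2/3) = 0.2925
  (U=0,V=1): P(U|V) = (1/8)/(1/4) = 1/2;  -(1/8)·log₂(1/2) = 0.1250
  (U=1,V=0): P(U|V) = (1/4)/(3/4) = 1/3;  -(1/4)·log₂(1/3) = 0.3962
  (U=1,V=1): P(U|V) = (1/8)/(1/4) = 1/2;  -(1/8)·log₂(1/2) = 0.1250
H(U|V) = 0.2925 + 0.1250 + 0.3962 + 0.1250
  = 0.9387 bits

H(U,V) = H(V) + H(U|V) = 0.8113 + 0.9387 = 1.7500 bits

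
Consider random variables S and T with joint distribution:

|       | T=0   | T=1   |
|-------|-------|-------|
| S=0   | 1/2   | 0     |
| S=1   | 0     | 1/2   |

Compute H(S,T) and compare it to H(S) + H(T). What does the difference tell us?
Marginal P(S) (row sums):
  P(S=0) = 1/2 + 0 = 1/2
  P(S=1) = 0 + 1/2 = 1/2
Marginal P(T) (column sums):
  P(T=0) = 1/2 + 0 = 1/2
  P(T=1) = 0 + 1/2 = 1/2

H(S,T) = -[(1/2)·log₂(1/2) + (1/2)·log₂(1/2)]
  = 0.5000 + 0.5000
  = 1.0000 bits
H(S) = -[(1/2)·log₂(1/2) + (1/2)·log₂(1/2)]
  = 0.5000 + 0.5000
  = 1.0000 bits
H(T) = -[(1/2)·log₂(1/2) + (1/2)·log₂(1/2)]
  = 0.5000 + 0.5000
  = 1.0000 bits

H(S) + H(T) = 1.0000 + 1.0000 = 2.0000 bits
Difference: H(S) + H(T) - H(S,T) = 2.0000 - 1.0000 = 1.0000 bits = I(S;T)

The difference is the mutual information; it is positive here, so S and T are dependent (knowing one reduces uncertainty about the other by 1.0000 bits).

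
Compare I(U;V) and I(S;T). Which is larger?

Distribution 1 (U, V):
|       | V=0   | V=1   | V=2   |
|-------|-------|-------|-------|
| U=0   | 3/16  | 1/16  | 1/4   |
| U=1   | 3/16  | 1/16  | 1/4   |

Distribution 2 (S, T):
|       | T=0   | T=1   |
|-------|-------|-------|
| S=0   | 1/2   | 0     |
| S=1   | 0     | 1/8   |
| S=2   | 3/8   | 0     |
Distribution 1 (U, V):
Marginal P(U) (row sums):
  P(U=0) = 3/16 + 1/16 + 1/4 = 1/2
  P(U=1) = 3/16 + 1/16 + 1/4 = 1/2
Marginal P(V) (column sums):
  P(V=0) = 3/16 + 3/16 = 3/8
  P(V=1) = 1/16 + 1/16 = 1/8
  P(V=2) = 1/4 + 1/4 = 1/2

H(U) = -[(1/2)·log₂(1/2) + (1/2)·log₂(1/2)]
  = 0.5000 + 0.5000
  = 1.0000 bits
H(V) = -[(3/8)·log₂(3/8) + (1/8)·log₂(1/8) + (1/2)·log₂(1/2)]
  = 0.5306 + 0.3750 + 0.5000
  = 1.4056 bits
H(U,V) = -[(3/16)·log₂(3/16) + (1/16)·log₂(1/16) + (1/4)·log₂(1/4) + (3/16)·log₂(3/16) + (1/16)·log₂(1/16) + (1/4)·log₂(1/4)]
  = 0.4528 + 0.2500 + 0.5000 + 0.4528 + 0.2500 + 0.5000
  = 2.4056 bits

I(U;V) = H(U) + H(V) - H(U,V)
  = 1.0000 + 1.4056 - 2.4056
  = 0.0000 bits

Distribution 2 (S, T):
Marginal P(S) (row sums):
  P(S=0) = 1/2 + 0 = 1/2
  P(S=1) = 0 + 1/8 = 1/8
  P(S=2) = 3/8 + 0 = 3/8
Marginal P(T) (column sums):
  P(T=0) = 1/2 + 0 + 3/8 = 7/8
  P(T=1) = 0 + 1/8 + 0 = 1/8

H(S) = -[(1/2)·log₂(1/2) + (1/8)·log₂(1/8) + (3/8)·log₂(3/8)]
  = 0.5000 + 0.3750 + 0.5306
  = 1.4056 bits
H(T) = -[(7/8)·log₂(7/8) + (1/8)·log₂(1/8)]
  = 0.1686 + 0.3750
  = 0.5436 bits
H(S,T) = -[(1/2)·log₂(1/2) + (1/8)·log₂(1/8) + (3/8)·log₂(3/8)]
  = 0.5000 + 0.3750 + 0.5306
  = 1.4056 bits

I(S;T) = H(S) + H(T) - H(S,T)
  = 1.4056 + 0.5436 - 1.4056
  = 0.5436 bits

I(S;T) = 0.5436 bits > I(U;V) = 0.0000 bits, so (S, T) has the higher mutual information (stronger dependence).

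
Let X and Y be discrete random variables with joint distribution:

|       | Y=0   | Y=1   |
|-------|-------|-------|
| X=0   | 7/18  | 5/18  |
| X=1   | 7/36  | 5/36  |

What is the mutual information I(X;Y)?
Marginal P(X) (row sums):
  P(X=0) = 7/18 + 5/18 = 2/3
  P(X=1) = 7/36 + 5/36 = 1/3
Marginal P(Y) (column sums):
  P(Y=0) = 7/18 + 7/36 = 7/12
  P(Y=1) = 5/18 + 5/36 = 5/12

H(X) = -[(2/3)·log₂(2/3) + (1/3)·log₂(1/3)]
  = 0.3900 + 0.5283
  = 0.9183 bits
H(Y) = -[(7/12)·log₂(7/12) + (5/12)·log₂(5/12)]
  = 0.4536 + 0.5263
  = 0.9799 bits
H(X,Y) = -[(7/18)·log₂(7/18) + (5/18)·log₂(5/18) + (7/36)·log₂(7/36) + (5/36)·log₂(5/36)]
  = 0.5299 + 0.5133 + 0.4594 + 0.3956
  = 1.8982 bits

I(X;Y) = H(X) + H(Y) - H(X,Y)
  = 0.9183 + 0.9799 - 1.8982
  = 0.0000 bits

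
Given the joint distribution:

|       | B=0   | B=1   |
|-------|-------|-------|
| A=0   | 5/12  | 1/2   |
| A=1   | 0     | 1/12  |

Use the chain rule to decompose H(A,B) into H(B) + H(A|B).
By the chain rule: H(A,B) = H(B) + H(A|B)

Marginal P(B) (column sums):
  P(B=0) = 5/12 + 0 = 5/12
  P(B=1) = 1/2 + 1/12 = 7/12
H(B) = -[(5/12)·log₂(5/12) + (7/12)·log₂(7/12)]
  = 0.5263 + 0.4536
  = 0.9799 bits
H(A|B) = -Σ P(A,B)·log₂ P(A|B), where P(A|B) = P(A,B) / P(B)
  (cells with P(A,B) = 0 contribute 0)
  (A=0,B=0): P(A|B) = (5/12)/(5/12) = 1;  -(5/12)·log₂(1) = 0.0000
  (A=0,B=1): P(A|B) = (1/2)/(7/12) = 6/7;  -(1/2)·log₂(6/7) = 0.1112
  (A=1,B=1): P(A|B) = (1/12)/(7/12) = 1/7;  -(1/12)·log₂(1/7) = 0.2339
H(A|B) = 0.0000 + 0.1112 + 0.2339
  = 0.3451 bits

H(A,B) = H(B) + H(A|B) = 0.9799 + 0.3451 = 1.3250 bits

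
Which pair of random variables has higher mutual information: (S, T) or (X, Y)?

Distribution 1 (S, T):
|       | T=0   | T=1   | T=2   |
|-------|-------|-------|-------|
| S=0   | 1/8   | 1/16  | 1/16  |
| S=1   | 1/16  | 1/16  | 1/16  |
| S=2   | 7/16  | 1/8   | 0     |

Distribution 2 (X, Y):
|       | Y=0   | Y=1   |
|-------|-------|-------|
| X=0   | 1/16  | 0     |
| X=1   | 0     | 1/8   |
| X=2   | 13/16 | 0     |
Distribution 1 (S, T):
Marginal P(S) (row sums):
  P(S=0) = 1/8 + 1/16 + 1/16 = 1/4
  P(S=1) = 1/16 + 1/16 + 1/16 = 3/16
  P(S=2) = 7/16 + 1/8 + 0 = 9/16
Marginal P(T) (column sums):
  P(T=0) = 1/8 + 1/16 + 7/16 = 5/8
  P(T=1) = 1/16 + 1/16 + 1/8 = 1/4
  P(T=2) = 1/16 + 1/16 + 0 = 1/8

H(S) = -[(1/4)·log₂(1/4) + (3/16)·log₂(3/16) + (9/16)·log₂(9/16)]
  = 0.5000 + 0.4528 + 0.4669
  = 1.4197 bits
H(T) = -[(5/8)·log₂(5/8) + (1/4)·log₂(1/4) + (1/8)·log₂(1/8)]
  = 0.4238 + 0.5000 + 0.3750
  = 1.2988 bits
H(S,T) = -[(1/8)·log₂(1/8) + (1/16)·log₂(1/16) + (1/16)·log₂(1/16) + (1/16)·log₂(1/16) + (1/16)·log₂(1/16) + (1/16)·log₂(1/16) + (7/16)·log₂(7/16) + (1/8)·log₂(1/8)]
  = 0.3750 + 0.2500 + 0.2500 + 0.2500 + 0.2500 + 0.2500 + 0.5218 + 0.3750
  = 2.5218 bits

I(S;T) = H(S) + H(T) - H(S,T)
  = 1.4197 + 1.2988 - 2.5218
  = 0.1967 bits

Distribution 2 (X, Y):
Marginal P(X) (row sums):
  P(X=0) = 1/16 + 0 = 1/16
  P(X=1) = 0 + 1/8 = 1/8
  P(X=2) = 13/16 + 0 = 13/16
Marginal P(Y) (column sums):
  P(Y=0) = 1/16 + 0 + 13/16 = 7/8
  P(Y=1) = 0 + 1/8 + 0 = 1/8

H(X) = -[(1/16)·log₂(1/16) + (1/8)·log₂(1/8) + (13/16)·log₂(13/16)]
  = 0.2500 + 0.3750 + 0.2434
  = 0.8684 bits
H(Y) = -[(7/8)·log₂(7/8) + (1/8)·log₂(1/8)]
  = 0.1686 + 0.3750
  = 0.5436 bits
H(X,Y) = -[(1/16)·log₂(1/16) + (1/8)·log₂(1/8) + (13/16)·log₂(13/16)]
  = 0.2500 + 0.3750 + 0.2434
  = 0.8684 bits

I(X;Y) = H(X) + H(Y) - H(X,Y)
  = 0.8684 + 0.5436 - 0.8684
  = 0.5436 bits

I(X;Y) = 0.5436 bits > I(S;T) = 0.1967 bits, so (X, Y) has the higher mutual information (stronger dependence).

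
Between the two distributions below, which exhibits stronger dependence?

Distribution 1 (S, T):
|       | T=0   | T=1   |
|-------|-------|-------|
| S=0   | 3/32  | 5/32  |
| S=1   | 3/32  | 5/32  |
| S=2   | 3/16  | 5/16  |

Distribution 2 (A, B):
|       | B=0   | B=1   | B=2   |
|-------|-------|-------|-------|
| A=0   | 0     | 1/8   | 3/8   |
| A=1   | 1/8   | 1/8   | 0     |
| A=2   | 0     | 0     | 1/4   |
Distribution 1 (S, T):
Marginal P(S) (row sums):
  P(S=0) = 3/32 + 5/32 = 1/4
  P(S=1) = 3/32 + 5/32 = 1/4
  P(S=2) = 3/16 + 5/16 = 1/2
Marginal P(T) (column sums):
  P(T=0) = 3/32 + 3/32 + 3/16 = 3/8
  P(T=1) = 5/32 + 5/32 + 5/16 = 5/8

H(S) = -[(1/4)·log₂(1/4) + (1/4)·log₂(1/4) + (1/2)·log₂(1/2)]
  = 0.5000 + 0.5000 + 0.5000
  = 1.5000 bits
H(T) = -[(3/8)·log₂(3/8) + (5/8)·log₂(5/8)]
  = 0.5306 + 0.4238
  = 0.9544 bits
H(S,T) = -[(3/32)·log₂(3/32) + (5/32)·log₂(5/32) + (3/32)·log₂(3/32) + (5/32)·log₂(5/32) + (3/16)·log₂(3/16) + (5/16)·log₂(5/16)]
  = 0.3202 + 0.4184 + 0.3202 + 0.4184 + 0.4528 + 0.5244
  = 2.4544 bits

I(S;T) = H(S) + H(T) - H(S,T)
  = 1.5000 + 0.9544 - 2.4544
  = 0.0000 bits

Distribution 2 (A, B):
Marginal P(A) (row sums):
  P(A=0) = 0 + 1/8 + 3/8 = 1/2
  P(A=1) = 1/8 + 1/8 + 0 = 1/4
  P(A=2) = 0 + 0 + 1/4 = 1/4
Marginal P(B) (column sums):
  P(B=0) = 0 + 1/8 + 0 = 1/8
  P(B=1) = 1/8 + 1/8 + 0 = 1/4
  P(B=2) = 3/8 + 0 + 1/4 = 5/8

H(A) = -[(1/2)·log₂(1/2) + (1/4)·log₂(1/4) + (1/4)·log₂(1/4)]
  = 0.5000 + 0.5000 + 0.5000
  = 1.5000 bits
H(B) = -[(1/8)·log₂(1/8) + (1/4)·log₂(1/4) + (5/8)·log₂(5/8)]
  = 0.3750 + 0.5000 + 0.4238
  = 1.2988 bits
H(A,B) = -[(1/8)·log₂(1/8) + (3/8)·log₂(3/8) + (1/8)·log₂(1/8) + (1/8)·log₂(1/8) + (1/4)·log₂(1/4)]
  = 0.3750 + 0.5306 + 0.3750 + 0.3750 + 0.5000
  = 2.1556 bits

I(A;B) = H(A) + H(B) - H(A,B)
  = 1.5000 + 1.2988 - 2.1556
  = 0.6432 bits

I(A;B) = 0.6432 bits > I(S;T) = 0.0000 bits, so (A, B) has the higher mutual information (stronger dependence).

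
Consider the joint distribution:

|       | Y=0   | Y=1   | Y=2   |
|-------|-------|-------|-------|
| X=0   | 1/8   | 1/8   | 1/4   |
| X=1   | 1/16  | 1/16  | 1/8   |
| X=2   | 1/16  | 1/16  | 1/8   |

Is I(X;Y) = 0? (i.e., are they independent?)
Marginal P(X) (row sums):
  P(X=0) = 1/8 + 1/8 + 1/4 = 1/2
  P(X=1) = 1/16 + 1/16 + 1/8 = 1/4
  P(X=2) = 1/16 + 1/16 + 1/8 = 1/4
Marginal P(Y) (column sums):
  P(Y=0) = 1/8 + 1/16 + 1/16 = 1/4
  P(Y=1) = 1/8 + 1/16 + 1/16 = 1/4
  P(Y=2) = 1/4 + 1/8 + 1/8 = 1/2

X and Y are independent iff P(X=i,Y=j) = P(X=i)·P(Y=j) for every cell.
  P(X=0)·P(Y=0) = 1/2 × 1/4 = 1/8 = P(X=0,Y=0) ✓
  P(X=0)·P(Y=1) = 1/2 × 1/4 = 1/8 = P(X=0,Y=1) ✓
  P(X=0)·P(Y=2) = 1/2 × 1/2 = 1/4 = P(X=0,Y=2) ✓
  P(X=1)·P(Y=0) = 1/4 × 1/4 = 1/16 = P(X=1,Y=0) ✓
  P(X=1)·P(Y=1) = 1/4 × 1/4 = 1/16 = P(X=1,Y=1) ✓
  P(X=1)·P(Y=2) = 1/4 × 1/2 = 1/8 = P(X=1,Y=2) ✓
  P(X=2)·P(Y=0) = 1/4 × 1/4 = 1/16 = P(X=2,Y=0) ✓
  P(X=2)·P(Y=1) = 1/4 × 1/4 = 1/16 = P(X=2,Y=1) ✓
  P(X=2)·P(Y=2) = 1/4 × 1/2 = 1/8 = P(X=2,Y=2) ✓

Yes, X and Y are independent: every cell factors, so I(X;Y) = 0 bits.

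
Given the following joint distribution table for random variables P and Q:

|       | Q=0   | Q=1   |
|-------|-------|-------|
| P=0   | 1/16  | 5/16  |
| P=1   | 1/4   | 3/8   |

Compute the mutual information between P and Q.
Marginal P(P) (row sums):
  P(P=0) = 1/16 + 5/16 = 3/8
  P(P=1) = 1/4 + 3/8 = 5/8
Marginal P(Q) (column sums):
  P(Q=0) = 1/16 + 1/4 = 5/16
  P(Q=1) = 5/16 + 3/8 = 11/16

H(P) = -[(3/8)·log₂(3/8) + (5/8)·log₂(5/8)]
  = 0.5306 + 0.4238
  = 0.9544 bits
H(Q) = -[(5/16)·log₂(5/16) + (11/16)·log₂(11/16)]
  = 0.5244 + 0.3716
  = 0.8960 bits
H(P,Q) = -[(1/16)·log₂(1/16) + (5/16)·log₂(5/16) + (1/4)·log₂(1/4) + (3/8)·log₂(3/8)]
  = 0.2500 + 0.5244 + 0.5000 + 0.5306
  = 1.8050 bits

I(P;Q) = H(P) + H(Q) - H(P,Q)
  = 0.9544 + 0.8960 - 1.8050
  = 0.0454 bits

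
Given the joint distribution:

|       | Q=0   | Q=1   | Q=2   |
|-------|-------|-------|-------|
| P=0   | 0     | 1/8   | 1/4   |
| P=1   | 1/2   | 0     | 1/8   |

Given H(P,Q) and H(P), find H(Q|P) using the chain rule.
From the chain rule: H(P,Q) = H(P) + H(Q|P)
Therefore: H(Q|P) = H(P,Q) - H(P)

H(P,Q) = -[(1/8)·log₂(1/8) + (1/4)·log₂(1/4) + (1/2)·log₂(1/2) + (1/8)·log₂(1/8)]
  = 0.3750 + 0.5000 + 0.5000 + 0.3750
  = 1.7500 bits
Marginal P(P) (row sums):
  P(P=0) = 0 + 1/8 + 1/4 = 3/8
  P(P=1) = 1/2 + 0 + 1/8 = 5/8
H(P) = -[(3/8)·log₂(3/8) + (5/8)·log₂(5/8)]
  = 0.5306 + 0.4238
  = 0.9544 bits

H(Q|P) = 1.7500 - 0.9544 = 0.7956 bits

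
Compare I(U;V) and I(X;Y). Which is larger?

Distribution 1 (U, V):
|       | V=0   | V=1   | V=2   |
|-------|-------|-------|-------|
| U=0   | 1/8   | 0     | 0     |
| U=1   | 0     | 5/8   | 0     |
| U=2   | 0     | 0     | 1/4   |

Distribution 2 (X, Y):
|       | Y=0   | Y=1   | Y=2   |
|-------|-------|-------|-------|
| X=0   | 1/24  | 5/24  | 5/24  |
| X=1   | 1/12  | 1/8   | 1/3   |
Distribution 1 (U, V):
Marginal P(U) (row sums):
  P(U=0) = 1/8 + 0 + 0 = 1/8
  P(U=1) = 0 + 5/8 + 0 = 5/8
  P(U=2) = 0 + 0 + 1/4 = 1/4
Marginal P(V) (column sums):
  P(V=0) = 1/8 + 0 + 0 = 1/8
  P(V=1) = 0 + 5/8 + 0 = 5/8
  P(V=2) = 0 + 0 + 1/4 = 1/4

H(U) = -[(1/8)·log₂(1/8) + (5/8)·log₂(5/8) + (1/4)·log₂(1/4)]
  = 0.3750 + 0.4238 + 0.5000
  = 1.2988 bits
H(V) = -[(1/8)·log₂(1/8) + (5/8)·log₂(5/8) + (1/4)·log₂(1/4)]
  = 0.3750 + 0.4238 + 0.5000
  = 1.2988 bits
H(U,V) = -[(1/8)·log₂(1/8) + (5/8)·log₂(5/8) + (1/4)·log₂(1/4)]
  = 0.3750 + 0.4238 + 0.5000
  = 1.2988 bits

I(U;V) = H(U) + H(V) - H(U,V)
  = 1.2988 + 1.2988 - 1.2988
  = 1.2988 bits

Distribution 2 (X, Y):
Marginal P(X) (row sums):
  P(X=0) = 1/24 + 5/24 + 5/24 = 11/24
  P(X=1) = 1/12 + 1/8 + 1/3 = 13/24
Marginal P(Y) (column sums):
  P(Y=0) = 1/24 + 1/12 = 1/8
  P(Y=1) = 5/24 + 1/8 = 1/3
  P(Y=2) = 5/24 + 1/3 = 13/24

H(X) = -[(11/24)·log₂(11/24) + (13/24)·log₂(13/24)]
  = 0.5159 + 0.4791
  = 0.9950 bits
H(Y) = -[(1/8)·log₂(1/8) + (1/3)·log₂(1/3) + (13/24)·log₂(13/24)]
  = 0.3750 + 0.5283 + 0.4791
  = 1.3824 bits
H(X,Y) = -[(1/24)·log₂(1/24) + (5/24)·log₂(5/24) + (5/24)·log₂(5/24) + (1/12)·log₂(1/12) + (1/8)·log₂(1/8) + (1/3)·log₂(1/3)]
  = 0.1910 + 0.4715 + 0.4715 + 0.2987 + 0.3750 + 0.5283
  = 2.3360 bits

I(X;Y) = H(X) + H(Y) - H(X,Y)
  = 0.9950 + 1.3824 - 2.3360
  = 0.0414 bits

I(U;V) = 1.2988 bits > I(X;Y) = 0.0414 bits, so (U, V) has the higher mutual information (stronger dependence).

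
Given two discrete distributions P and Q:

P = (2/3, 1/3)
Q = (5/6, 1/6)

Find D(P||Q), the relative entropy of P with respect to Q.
D(P||Q) = Σ P(i) log₂(P(i)/Q(i))
  i=0: (2/3) × log₂((2/3)/(5/6)) = (2/3) × log₂(4/5) = -0.2146
  i=1: (1/3) × log₂((1/3)/(1/6)) = (1/3) × log₂(2) = 0.3333
D(P||Q) = -0.2146 + 0.3333
  = 0.1187 bits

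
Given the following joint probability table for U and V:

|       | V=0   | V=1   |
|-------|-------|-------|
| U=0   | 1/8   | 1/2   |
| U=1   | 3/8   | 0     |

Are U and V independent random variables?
Marginal P(U) (row sums):
  P(U=0) = 1/8 + 1/2 = 5/8
  P(U=1) = 3/8 + 0 = 3/8
Marginal P(V) (column sums):
  P(V=0) = 1/8 + 3/8 = 1/2
  P(V=1) = 1/2 + 0 = 1/2

U and V are independent iff P(U=i,V=j) = P(U=i)·P(V=j) for every cell.
  P(U=0)·P(V=0) = 5/8 × 1/2 = 5/16, but P(U=0,V=0) = 1/8 ✗

No, U and V are not independent. Quantitatively, I(U;V) > 0:

H(U) = -[(5/8)·log₂(5/8) + (3/8)·log₂(3/8)]
  = 0.4238 + 0.5306
  = 0.9544 bits
H(V) = -[(1/2)·log₂(1/2) + (1/2)·log₂(1/2)]
  = 0.5000 + 0.5000
  = 1.0000 bits
H(U,V) = -[(1/8)·log₂(1/8) + (1/2)·log₂(1/2) + (3/8)·log₂(3/8)]
  = 0.3750 + 0.5000 + 0.5306
  = 1.4056 bits
I(U;V) = H(U) + H(V) - H(U,V) = 0.9544 + 1.0000 - 1.4056 = 0.5488 bits > 0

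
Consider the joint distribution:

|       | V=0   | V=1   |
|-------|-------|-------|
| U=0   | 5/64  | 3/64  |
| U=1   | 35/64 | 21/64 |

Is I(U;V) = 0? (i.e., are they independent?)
Marginal P(U) (row sums):
  P(U=0) = 5/64 + 3/64 = 1/8
  P(U=1) = 35/64 + 21/64 = 7/8
Marginal P(V) (column sums):
  P(V=0) = 5/64 + 35/64 = 5/8
  P(V=1) = 3/64 + 21/64 = 3/8

U and V are independent iff P(U=i,V=j) = P(U=i)·P(V=j) for every cell.
  P(U=0)·P(V=0) = 1/8 × 5/8 = 5/64 = P(U=0,V=0) ✓
  P(U=0)·P(V=1) = 1/8 × 3/8 = 3/64 = P(U=0,V=1) ✓
  P(U=1)·P(V=0) = 7/8 × 5/8 = 35/64 = P(U=1,V=0) ✓
  P(U=1)·P(V=1) = 7/8 × 3/8 = 21/64 = P(U=1,V=1) ✓

Yes, U and V are independent: every cell factors, so I(U;V) = 0 bits.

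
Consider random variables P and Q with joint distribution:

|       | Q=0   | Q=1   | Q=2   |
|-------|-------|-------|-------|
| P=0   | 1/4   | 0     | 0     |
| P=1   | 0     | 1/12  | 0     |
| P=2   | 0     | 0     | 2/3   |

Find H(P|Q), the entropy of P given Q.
Marginal P(Q) (column sums):
  P(Q=0) = 1/4 + 0 + 0 = 1/4
  P(Q=1) = 0 + 1/12 + 0 = 1/12
  P(Q=2) = 0 + 0 + 2/3 = 2/3

H(P|Q) = -Σ P(P,Q)·log₂ P(P|Q), where P(P|Q) = P(P,Q) / P(Q)
  (cells with P(P,Q) = 0 contribute 0)
  (P=0,Q=0): P(P|Q) = (1/4)/(1/4) = 1;  -(1/4)·log₂(1) = 0.0000
  (P=1,Q=1): P(P|Q) = (1/12)/(1/12) = 1;  -(1/12)·log₂(1) = 0.0000
  (P=2,Q=2): P(P|Q) = (2/3)/(2/3) = 1;  -(2/3)·log₂(1) = 0.0000
H(P|Q) = 0.0000 + 0.0000 + 0.0000
  = 0.0000 bits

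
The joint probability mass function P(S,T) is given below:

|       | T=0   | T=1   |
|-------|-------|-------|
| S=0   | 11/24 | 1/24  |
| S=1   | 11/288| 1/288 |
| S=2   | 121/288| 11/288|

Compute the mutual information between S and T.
Marginal P(S) (row sums):
  P(S=0) = 11/24 + 1/24 = 1/2
  P(S=1) = 11/288 + 1/288 = 1/24
  P(S=2) = 121/288 + 11/288 = 11/24
Marginal P(T) (column sums):
  P(T=0) = 11/24 + 11/288 + 121/288 = 11/12
  P(T=1) = 1/24 + 1/288 + 11/288 = 1/12

H(S) = -[(1/2)·log₂(1/2) + (1/24)·log₂(1/24) + (11/24)·log₂(11/24)]
  = 0.5000 + 0.1910 + 0.5159
  = 1.2069 bits
H(T) = -[(11/12)·log₂(11/12) + (1/12)·log₂(1/12)]
  = 0.1151 + 0.2987
  = 0.4138 bits
H(S,T) = -[(11/24)·log₂(11/24) + (1/24)·log₂(1/24) + (11/288)·log₂(11/288) + (1/288)·log₂(1/288) + (121/288)·log₂(121/288) + (11/288)·log₂(11/288)]
  = 0.5159 + 0.1910 + 0.1799 + 0.0284 + 0.5256 + 0.1799
  = 1.6207 bits

I(S;T) = H(S) + H(T) - H(S,T)
  = 1.2069 + 0.4138 - 1.6207
  = 0.0000 bits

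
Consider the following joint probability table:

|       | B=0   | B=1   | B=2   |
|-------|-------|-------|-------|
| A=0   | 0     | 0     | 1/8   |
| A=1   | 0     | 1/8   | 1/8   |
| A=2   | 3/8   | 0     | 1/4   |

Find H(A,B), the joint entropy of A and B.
H(A,B) = -Σ P(A,B) log₂ P(A,B), summed over the non-zero cells:
H(A,B) = -[(1/8)·log₂(1/8) + (1/8)·log₂(1/8) + (1/8)·log₂(1/8) + (3/8)·log₂(3/8) + (1/4)·log₂(1/4)]
  = 0.3750 + 0.3750 + 0.3750 + 0.5306 + 0.5000
  = 2.1556 bits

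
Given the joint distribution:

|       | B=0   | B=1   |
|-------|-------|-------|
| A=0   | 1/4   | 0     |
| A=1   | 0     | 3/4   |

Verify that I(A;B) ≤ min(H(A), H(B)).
Marginal P(A) (row sums):
  P(A=0) = 1/4 + 0 = 1/4
  P(A=1) = 0 + 3/4 = 3/4
Marginal P(B) (column sums):
  P(B=0) = 1/4 + 0 = 1/4
  P(B=1) = 0 + 3/4 = 3/4

H(A) = -[(1/4)·log₂(1/4) + (3/4)·log₂(3/4)]
  = 0.5000 + 0.3113
  = 0.8113 bits
H(B) = -[(1/4)·log₂(1/4) + (3/4)·log₂(3/4)]
  = 0.5000 + 0.3113
  = 0.8113 bits
H(A,B) = -[(1/4)·log₂(1/4) + (3/4)·log₂(3/4)]
  = 0.5000 + 0.3113
  = 0.8113 bits

I(A;B) = H(A) + H(B) - H(A,B)
  = 0.8113 + 0.8113 - 0.8113
  = 0.8113 bits

min(H(A), H(B)) = min(0.8113, 0.8113) = 0.8113 bits
Since 0.8113 ≤ 0.8113, the bound is satisfied ✓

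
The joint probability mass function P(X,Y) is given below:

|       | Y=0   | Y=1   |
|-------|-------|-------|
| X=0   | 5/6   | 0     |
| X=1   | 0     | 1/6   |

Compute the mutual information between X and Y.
Marginal P(X) (row sums):
  P(X=0) = 5/6 + 0 = 5/6
  P(X=1) = 0 + 1/6 = 1/6
Marginal P(Y) (column sums):
  P(Y=0) = 5/6 + 0 = 5/6
  P(Y=1) = 0 + 1/6 = 1/6

H(X) = -[(5/6)·log₂(5/6) + (1/6)·log₂(1/6)]
  = 0.2192 + 0.4308
  = 0.6500 bits
H(Y) = -[(5/6)·log₂(5/6) + (1/6)·log₂(1/6)]
  = 0.2192 + 0.4308
  = 0.6500 bits
H(X,Y) = -[(5/6)·log₂(5/6) + (1/6)·log₂(1/6)]
  = 0.2192 + 0.4308
  = 0.6500 bits

I(X;Y) = H(X) + H(Y) - H(X,Y)
  = 0.6500 + 0.6500 - 0.6500
  = 0.6500 bits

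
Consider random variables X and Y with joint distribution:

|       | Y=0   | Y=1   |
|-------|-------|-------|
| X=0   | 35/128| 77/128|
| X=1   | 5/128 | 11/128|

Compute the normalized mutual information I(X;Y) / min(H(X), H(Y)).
Marginal P(X) (row sums):
  P(X=0) = 35/128 + 77/128 = 7/8
  P(X=1) = 5/128 + 11/128 = 1/8
Marginal P(Y) (column sums):
  P(Y=0) = 35/128 + 5/128 = 5/16
  P(Y=1) = 77/128 + 11/128 = 11/16

H(X) = -[(7/8)·log₂(7/8) + (1/8)·log₂(1/8)]
  = 0.1686 + 0.3750
  = 0.5436 bits
H(Y) = -[(5/16)·log₂(5/16) + (11/16)·log₂(11/16)]
  = 0.5244 + 0.3716
  = 0.8960 bits
H(X,Y) = -[(35/128)·log₂(35/128) + (77/128)·log₂(77/128) + (5/128)·log₂(5/128) + (11/128)·log₂(11/128)]
  = 0.5115 + 0.4411 + 0.1827 + 0.3043
  = 1.4396 bits

I(X;Y) = H(X) + H(Y) - H(X,Y)
  = 0.5436 + 0.8960 - 1.4396
  = 0.0000 bits

min(H(X), H(Y)) = min(0.5436, 0.8960) = 0.5436 bits
Normalized MI = 0.0000 / 0.5436 = 0.0000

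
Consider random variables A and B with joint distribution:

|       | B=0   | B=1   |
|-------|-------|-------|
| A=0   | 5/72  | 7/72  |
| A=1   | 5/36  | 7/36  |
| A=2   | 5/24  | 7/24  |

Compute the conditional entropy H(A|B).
Marginal P(B) (column sums):
  P(B=0) = 5/72 + 5/36 + 5/24 = 5/12
  P(B=1) = 7/72 + 7/36 + 7/24 = 7/12

H(A|B) = -Σ P(A,B)·log₂ P(A|B), where P(A|B) = P(A,B) / P(B)
  (A=0,B=0): P(A|B) = (5/72)/(5/12) = 1/6;  -(5/72)·log₂(1/6) = 0.1795
  (A=0,B=1): P(A|B) = (7/72)/(7/12) = 1/6;  -(7/72)·log₂(1/6) = 0.2513
  (A=1,B=0): P(A|B) = (5/36)/(5/12) = 1/3;  -(5/36)·log₂(1/3) = 0.2201
  (A=1,B=1): P(A|B) = (7/36)/(7/12) = 1/3;  -(7/36)·log₂(1/3) = 0.3082
  (A=2,B=0): P(A|B) = (5/24)/(5/12) = 1/2;  -(5/24)·log₂(1/2) = 0.2083
  (A=2,B=1): P(A|B) = (7/24)/(7/12) = 1/2;  -(7/24)·log₂(1/2) = 0.2917
H(A|B) = 0.1795 + 0.2513 + 0.2201 + 0.3082 + 0.2083 + 0.2917
  = 1.4591 bits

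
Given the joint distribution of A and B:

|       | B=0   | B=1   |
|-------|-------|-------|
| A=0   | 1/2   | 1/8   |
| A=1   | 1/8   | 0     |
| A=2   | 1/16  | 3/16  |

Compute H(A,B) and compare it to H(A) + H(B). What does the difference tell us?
Marginal P(A) (row sums):
  P(A=0) = 1/2 + 1/8 = 5/8
  P(A=1) = 1/8 + 0 = 1/8
  P(A=2) = 1/16 + 3/16 = 1/4
Marginal P(B) (column sums):
  P(B=0) = 1/2 + 1/8 + 1/16 = 11/16
  P(B=1) = 1/8 + 0 + 3/16 = 5/16

H(A,B) = -[(1/2)·log₂(1/2) + (1/8)·log₂(1/8) + (1/8)·log₂(1/8) + (1/16)·log₂(1/16) + (3/16)·log₂(3/16)]
  = 0.5000 + 0.3750 + 0.3750 + 0.2500 + 0.4528
  = 1.9528 bits
H(A) = -[(5/8)·log₂(5/8) + (1/8)·log₂(1/8) + (1/4)·log₂(1/4)]
  = 0.4238 + 0.3750 + 0.5000
  = 1.2988 bits
H(B) = -[(11/16)·log₂(11/16) + (5/16)·log₂(5/16)]
  = 0.3716 + 0.5244
  = 0.8960 bits

H(A) + H(B) = 1.2988 + 0.8960 = 2.1948 bits
Difference: H(A) + H(B) - H(A,B) = 2.1948 - 1.9528 = 0.2420 bits = I(A;B)

The difference is the mutual information; it is positive here, so A and B are dependent (knowing one reduces uncertainty about the other by 0.2420 bits).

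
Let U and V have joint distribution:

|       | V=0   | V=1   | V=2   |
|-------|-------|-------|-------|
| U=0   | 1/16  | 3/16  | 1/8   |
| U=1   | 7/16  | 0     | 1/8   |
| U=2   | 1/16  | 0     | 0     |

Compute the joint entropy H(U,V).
H(U,V) = -Σ P(U,V) log₂ P(U,V), summed over the non-zero cells:
H(U,V) = -[(1/16)·log₂(1/16) + (3/16)·log₂(3/16) + (1/8)·log₂(1/8) + (7/16)·log₂(7/16) + (1/8)·log₂(1/8) + (1/16)·log₂(1/16)]
  = 0.2500 + 0.4528 + 0.3750 + 0.5218 + 0.3750 + 0.2500
  = 2.2246 bits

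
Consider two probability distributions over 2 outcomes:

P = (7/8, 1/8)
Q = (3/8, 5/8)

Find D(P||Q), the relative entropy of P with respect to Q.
D(P||Q) = Σ P(i) log₂(P(i)/Q(i))
  i=0: (7/8) × log₂((7/8)/(3/8)) = (7/8) × log₂(7/3) = 1.0696
  i=1: (1/8) × log₂((1/8)/(5/8)) = (1/8) × log₂(1/5) = -0.2902
D(P||Q) = 1.0696 - 0.2902
  = 0.7794 bits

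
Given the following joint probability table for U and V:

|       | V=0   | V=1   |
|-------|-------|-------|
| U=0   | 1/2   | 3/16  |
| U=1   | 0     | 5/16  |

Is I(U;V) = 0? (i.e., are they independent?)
Marginal P(U) (row sums):
  P(U=0) = 1/2 + 3/16 = 11/16
  P(U=1) = 0 + 5/16 = 5/16
Marginal P(V) (column sums):
  P(V=0) = 1/2 + 0 = 1/2
  P(V=1) = 3/16 + 5/16 = 1/2

U and V are independent iff P(U=i,V=j) = P(U=i)·P(V=j) for every cell.
  P(U=0)·P(V=0) = 11/16 × 1/2 = 11/32, but P(U=0,V=0) = 1/2 ✗

No, U and V are not independent. Quantitatively, I(U;V) > 0:

H(U) = -[(11/16)·log₂(11/16) + (5/16)·log₂(5/16)]
  = 0.3716 + 0.5244
  = 0.8960 bits
H(V) = -[(1/2)·log₂(1/2) + (1/2)·log₂(1/2)]
  = 0.5000 + 0.5000
  = 1.0000 bits
H(U,V) = -[(1/2)·log₂(1/2) + (3/16)·log₂(3/16) + (5/16)·log₂(5/16)]
  = 0.5000 + 0.4528 + 0.5244
  = 1.4772 bits
I(U;V) = H(U) + H(V) - H(U,V) = 0.8960 + 1.0000 - 1.4772 = 0.4188 bits > 0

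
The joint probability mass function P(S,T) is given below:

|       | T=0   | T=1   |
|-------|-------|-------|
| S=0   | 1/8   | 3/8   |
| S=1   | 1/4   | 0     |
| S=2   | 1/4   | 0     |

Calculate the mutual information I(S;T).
Marginal P(S) (row sums):
  P(S=0) = 1/8 + 3/8 = 1/2
  P(S=1) = 1/4 + 0 = 1/4
  P(S=2) = 1/4 + 0 = 1/4
Marginal P(T) (column sums):
  P(T=0) = 1/8 + 1/4 + 1/4 = 5/8
  P(T=1) = 3/8 + 0 + 0 = 3/8

H(S) = -[(1/2)·log₂(1/2) + (1/4)·log₂(1/4) + (1/4)·log₂(1/4)]
  = 0.5000 + 0.5000 + 0.5000
  = 1.5000 bits
H(T) = -[(5/8)·log₂(5/8) + (3/8)·log₂(3/8)]
  = 0.4238 + 0.5306
  = 0.9544 bits
H(S,T) = -[(1/8)·log₂(1/8) + (3/8)·log₂(3/8) + (1/4)·log₂(1/4) + (1/4)·log₂(1/4)]
  = 0.3750 + 0.5306 + 0.5000 + 0.5000
  = 1.9056 bits

I(S;T) = H(S) + H(T) - H(S,T)
  = 1.5000 + 0.9544 - 1.9056
  = 0.5488 bits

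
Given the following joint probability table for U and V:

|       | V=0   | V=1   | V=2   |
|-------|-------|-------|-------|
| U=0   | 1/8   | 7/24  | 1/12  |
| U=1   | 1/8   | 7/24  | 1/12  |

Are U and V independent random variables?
Marginal P(U) (row sums):
  P(U=0) = 1/8 + 7/24 + 1/12 = 1/2
  P(U=1) = 1/8 + 7/24 + 1/12 = 1/2
Marginal P(V) (column sums):
  P(V=0) = 1/8 + 1/8 = 1/4
  P(V=1) = 7/24 + 7/24 = 7/12
  P(V=2) = 1/12 + 1/12 = 1/6

U and V are independent iff P(U=i,V=j) = P(U=i)·P(V=j) for every cell.
  P(U=0)·P(V=0) = 1/2 × 1/4 = 1/8 = P(U=0,V=0) ✓
  P(U=0)·P(V=1) = 1/2 × 7/12 = 7/24 = P(U=0,V=1) ✓
  P(U=0)·P(V=2) = 1/2 × 1/6 = 1/12 = P(U=0,V=2) ✓
  P(U=1)·P(V=0) = 1/2 × 1/4 = 1/8 = P(U=1,V=0) ✓
  P(U=1)·P(V=1) = 1/2 × 7/12 = 7/24 = P(U=1,V=1) ✓
  P(U=1)·P(V=2) = 1/2 × 1/6 = 1/12 = P(U=1,V=2) ✓

Yes, U and V are independent: every cell factors, so I(U;V) = 0 bits.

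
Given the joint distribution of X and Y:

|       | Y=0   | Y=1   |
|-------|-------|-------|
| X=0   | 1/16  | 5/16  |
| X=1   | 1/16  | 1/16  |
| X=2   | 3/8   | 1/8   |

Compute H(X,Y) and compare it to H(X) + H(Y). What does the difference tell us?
Marginal P(X) (row sums):
  P(X=0) = 1/16 + 5/16 = 3/8
  P(X=1) = 1/16 + 1/16 = 1/8
  P(X=2) = 3/8 + 1/8 = 1/2
Marginal P(Y) (column sums):
  P(Y=0) = 1/16 + 1/16 + 3/8 = 1/2
  P(Y=1) = 5/16 + 1/16 + 1/8 = 1/2

H(X,Y) = -[(1/16)·log₂(1/16) + (5/16)·log₂(5/16) + (1/16)·log₂(1/16) + (1/16)·log₂(1/16) + (3/8)·log₂(3/8) + (1/8)·log₂(1/8)]
  = 0.2500 + 0.5244 + 0.2500 + 0.2500 + 0.5306 + 0.3750
  = 2.1800 bits
H(X) = -[(3/8)·log₂(3/8) + (1/8)·log₂(1/8) + (1/2)·log₂(1/2)]
  = 0.5306 + 0.3750 + 0.5000
  = 1.4056 bits
H(Y) = -[(1/2)·log₂(1/2) + (1/2)·log₂(1/2)]
  = 0.5000 + 0.5000
  = 1.0000 bits

H(X) + H(Y) = 1.4056 + 1.0000 = 2.4056 bits
Difference: H(X) + H(Y) - H(X,Y) = 2.4056 - 2.1800 = 0.2256 bits = I(X;Y)

The difference is the mutual information; it is positive here, so X and Y are dependent (knowing one reduces uncertainty about the other by 0.2256 bits).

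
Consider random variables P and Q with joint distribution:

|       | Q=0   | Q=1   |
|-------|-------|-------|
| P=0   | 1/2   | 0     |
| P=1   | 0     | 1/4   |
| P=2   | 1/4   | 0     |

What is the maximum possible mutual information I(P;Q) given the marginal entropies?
The upper bound on mutual information is I(P;Q) ≤ min(H(P), H(Q)).

Marginal P(P) (row sums):
  P(P=0) = 1/2 + 0 = 1/2
  P(P=1) = 0 + 1/4 = 1/4
  P(P=2) = 1/4 + 0 = 1/4
Marginal P(Q) (column sums):
  P(Q=0) = 1/2 + 0 + 1/4 = 3/4
  P(Q=1) = 0 + 1/4 + 0 = 1/4

H(P) = -[(1/2)·log₂(1/2) + (1/4)·log₂(1/4) + (1/4)·log₂(1/4)]
  = 0.5000 + 0.5000 + 0.5000
  = 1.5000 bits
H(Q) = -[(3/4)·log₂(3/4) + (1/4)·log₂(1/4)]
  = 0.3113 + 0.5000
  = 0.8113 bits

Maximum possible I(P;Q) = min(1.5000, 0.8113) = 0.8113 bits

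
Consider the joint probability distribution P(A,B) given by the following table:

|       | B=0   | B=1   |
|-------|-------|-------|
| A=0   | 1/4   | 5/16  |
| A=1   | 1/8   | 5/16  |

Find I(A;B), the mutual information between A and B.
Marginal P(A) (row sums):
  P(A=0) = 1/4 + 5/16 = 9/16
  P(A=1) = 1/8 + 5/16 = 7/16
Marginal P(B) (column sums):
  P(B=0) = 1/4 + 1/8 = 3/8
  P(B=1) = 5/16 + 5/16 = 5/8

H(A) = -[(9/16)·log₂(9/16) + (7/16)·log₂(7/16)]
  = 0.4669 + 0.5218
  = 0.9887 bits
H(B) = -[(3/8)·log₂(3/8) + (5/8)·log₂(5/8)]
  = 0.5306 + 0.4238
  = 0.9544 bits
H(A,B) = -[(1/4)·log₂(1/4) + (5/16)·log₂(5/16) + (1/8)·log₂(1/8) + (5/16)·log₂(5/16)]
  = 0.5000 + 0.5244 + 0.3750 + 0.5244
  = 1.9238 bits

I(A;B) = H(A) + H(B) - H(A,B)
  = 0.9887 + 0.9544 - 1.9238
  = 0.0193 bits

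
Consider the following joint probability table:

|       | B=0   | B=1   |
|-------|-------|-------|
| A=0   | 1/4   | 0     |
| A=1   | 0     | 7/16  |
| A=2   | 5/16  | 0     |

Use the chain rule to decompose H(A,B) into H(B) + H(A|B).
By the chain rule: H(A,B) = H(B) + H(A|B)

Marginal P(B) (column sums):
  P(B=0) = 1/4 + 0 + 5/16 = 9/16
  P(B=1) = 0 + 7/16 + 0 = 7/16
H(B) = -[(9/16)·log₂(9/16) + (7/16)·log₂(7/16)]
  = 0.4669 + 0.5218
  = 0.9887 bits
H(A|B) = -Σ P(A,B)·log₂ P(A|B), where P(A|B) = P(A,B) / P(B)
  (cells with P(A,B) = 0 contribute 0)
  (A=0,B=0): P(A|B) = (1/4)/(9/16) = 4/9;  -(1/4)·log₂(4/9) = 0.2925
  (A=1,B=1): P(A|B) = (7/16)/(7/16) = 1;  -(7/16)·log₂(1) = 0.0000
  (A=2,B=0): P(A|B) = (5/16)/(9/16) = 5/9;  -(5/16)·log₂(5/9) = 0.2650
H(A|B) = 0.2925 + 0.0000 + 0.2650
  = 0.5575 bits

H(A,B) = H(B) + H(A|B) = 0.9887 + 0.5575 = 1.5462 bits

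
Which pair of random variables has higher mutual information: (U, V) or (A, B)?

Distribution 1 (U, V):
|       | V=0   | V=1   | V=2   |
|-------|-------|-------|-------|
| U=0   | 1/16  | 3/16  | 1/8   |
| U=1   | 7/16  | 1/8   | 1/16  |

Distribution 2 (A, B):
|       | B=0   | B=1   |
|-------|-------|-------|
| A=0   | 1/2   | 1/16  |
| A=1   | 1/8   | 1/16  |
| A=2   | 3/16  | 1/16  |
Distribution 1 (U, V):
Marginal P(U) (row sums):
  P(U=0) = 1/16 + 3/16 + 1/8 = 3/8
  P(U=1) = 7/16 + 1/8 + 1/16 = 5/8
Marginal P(V) (column sums):
  P(V=0) = 1/16 + 7/16 = 1/2
  P(V=1) = 3/16 + 1/8 = 5/16
  P(V=2) = 1/8 + 1/16 = 3/16

H(U) = -[(3/8)·log₂(3/8) + (5/8)·log₂(5/8)]
  = 0.5306 + 0.4238
  = 0.9544 bits
H(V) = -[(1/2)·log₂(1/2) + (5/16)·log₂(5/16) + (3/16)·log₂(3/16)]
  = 0.5000 + 0.5244 + 0.4528
  = 1.4772 bits
H(U,V) = -[(1/16)·log₂(1/16) + (3/16)·log₂(3/16) + (1/8)·log₂(1/8) + (7/16)·log₂(7/16) + (1/8)·log₂(1/8) + (1/16)·log₂(1/16)]
  = 0.2500 + 0.4528 + 0.3750 + 0.5218 + 0.3750 + 0.2500
  = 2.2246 bits

I(U;V) = H(U) + H(V) - H(U,V)
  = 0.9544 + 1.4772 - 2.2246
  = 0.2070 bits

Distribution 2 (A, B):
Marginal P(A) (row sums):
  P(A=0) = 1/2 + 1/16 = 9/16
  P(A=1) = 1/8 + 1/16 = 3/16
  P(A=2) = 3/16 + 1/16 = 1/4
Marginal P(B) (column sums):
  P(B=0) = 1/2 + 1/8 + 3/16 = 13/16
  P(B=1) = 1/16 + 1/16 + 1/16 = 3/16

H(A) = -[(9/16)·log₂(9/16) + (3/16)·log₂(3/16) + (1/4)·log₂(1/4)]
  = 0.4669 + 0.4528 + 0.5000
  = 1.4197 bits
H(B) = -[(13/16)·log₂(13/16) + (3/16)·log₂(3/16)]
  = 0.2434 + 0.4528
  = 0.6962 bits
H(A,B) = -[(1/2)·log₂(1/2) + (1/16)·log₂(1/16) + (1/8)·log₂(1/8) + (1/16)·log₂(1/16) + (3/16)·log₂(3/16) + (1/16)·log₂(1/16)]
  = 0.5000 + 0.2500 + 0.3750 + 0.2500 + 0.4528 + 0.2500
  = 2.0778 bits

I(A;B) = H(A) + H(B) - H(A,B)
  = 1.4197 + 0.6962 - 2.0778
  = 0.0381 bits

I(U;V) = 0.2070 bits > I(A;B) = 0.0381 bits, so (U, V) has the higher mutual information (stronger dependence).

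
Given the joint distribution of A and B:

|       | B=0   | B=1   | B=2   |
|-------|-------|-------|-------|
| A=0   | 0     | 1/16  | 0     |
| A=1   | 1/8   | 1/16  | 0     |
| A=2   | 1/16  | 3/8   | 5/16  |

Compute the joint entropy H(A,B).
H(A,B) = -Σ P(A,B) log₂ P(A,B), summed over the non-zero cells:
H(A,B) = -[(1/16)·log₂(1/16) + (1/8)·log₂(1/8) + (1/16)·log₂(1/16) + (1/16)·log₂(1/16) + (3/8)·log₂(3/8) + (5/16)·log₂(5/16)]
  = 0.2500 + 0.3750 + 0.2500 + 0.2500 + 0.5306 + 0.5244
  = 2.1800 bits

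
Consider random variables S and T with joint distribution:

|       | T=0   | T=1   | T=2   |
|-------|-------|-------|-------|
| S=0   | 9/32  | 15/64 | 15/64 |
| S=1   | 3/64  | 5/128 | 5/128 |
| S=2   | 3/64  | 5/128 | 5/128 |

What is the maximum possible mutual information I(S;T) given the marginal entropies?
The upper bound on mutual information is I(S;T) ≤ min(H(S), H(T)).

Marginal P(S) (row sums):
  P(S=0) = 9/32 + 15/64 + 15/64 = 3/4
  P(S=1) = 3/64 + 5/128 + 5/128 = 1/8
  P(S=2) = 3/64 + 5/128 + 5/128 = 1/8
Marginal P(T) (column sums):
  P(T=0) = 9/32 + 3/64 + 3/64 = 3/8
  P(T=1) = 15/64 + 5/128 + 5/128 = 5/16
  P(T=2) = 15/64 + 5/128 + 5/128 = 5/16

H(S) = -[(3/4)·log₂(3/4) + (1/8)·log₂(1/8) + (1/8)·log₂(1/8)]
  = 0.3113 + 0.3750 + 0.3750
  = 1.0613 bits
H(T) = -[(3/8)·log₂(3/8) + (5/16)·log₂(5/16) + (5/16)·log₂(5/16)]
  = 0.5306 + 0.5244 + 0.5244
  = 1.5794 bits

Maximum possible I(S;T) = min(1.0613, 1.5794) = 1.0613 bits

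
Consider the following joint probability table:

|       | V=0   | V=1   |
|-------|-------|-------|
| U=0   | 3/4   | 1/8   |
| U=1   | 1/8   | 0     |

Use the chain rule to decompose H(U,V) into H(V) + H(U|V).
By the chain rule: H(U,V) = H(V) + H(U|V)

Marginal P(V) (column sums):
  P(V=0) = 3/4 + 1/8 = 7/8
  P(V=1) = 1/8 + 0 = 1/8
H(V) = -[(7/8)·log₂(7/8) + (1/8)·log₂(1/8)]
  = 0.1686 + 0.3750
  = 0.5436 bits
H(U|V) = -Σ P(U,V)·log₂ P(U|V), where P(U|V) = P(U,V) / P(V)
  (cells with P(U,V) = 0 contribute 0)
  (U=0,V=0): P(U|V) = (3/4)/(7/8) = 6/7;  -(3/4)·log₂(6/7) = 0.1668
  (U=0,V=1): P(U|V) = (1/8)/(1/8) = 1;  -(1/8)·log₂(1) = 0.0000
  (U=1,V=0): P(U|V) = (1/8)/(7/8) = 1/7;  -(1/8)·log₂(1/7) = 0.3509
H(U|V) = 0.1668 + 0.0000 + 0.3509
  = 0.5177 bits

H(U,V) = H(V) + H(U|V) = 0.5436 + 0.5177 = 1.0613 bits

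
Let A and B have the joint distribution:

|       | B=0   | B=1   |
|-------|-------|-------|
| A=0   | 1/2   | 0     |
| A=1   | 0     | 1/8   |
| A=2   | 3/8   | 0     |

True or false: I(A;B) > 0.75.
Marginal P(A) (row sums):
  P(A=0) = 1/2 + 0 = 1/2
  P(A=1) = 0 + 1/8 = 1/8
  P(A=2) = 3/8 + 0 = 3/8
Marginal P(B) (column sums):
  P(B=0) = 1/2 + 0 + 3/8 = 7/8
  P(B=1) = 0 + 1/8 + 0 = 1/8

H(A) = -[(1/2)·log₂(1/2) + (1/8)·log₂(1/8) + (3/8)·log₂(3/8)]
  = 0.5000 + 0.3750 + 0.5306
  = 1.4056 bits
H(B) = -[(7/8)·log₂(7/8) + (1/8)·log₂(1/8)]
  = 0.1686 + 0.3750
  = 0.5436 bits
H(A,B) = -[(1/2)·log₂(1/2) + (1/8)·log₂(1/8) + (3/8)·log₂(3/8)]
  = 0.5000 + 0.3750 + 0.5306
  = 1.4056 bits

I(A;B) = H(A) + H(B) - H(A,B)
  = 1.4056 + 0.5436 - 1.4056
  = 0.5436 bits

False. I(A;B) = 0.5436 bits, which is ≤ 0.75 bits.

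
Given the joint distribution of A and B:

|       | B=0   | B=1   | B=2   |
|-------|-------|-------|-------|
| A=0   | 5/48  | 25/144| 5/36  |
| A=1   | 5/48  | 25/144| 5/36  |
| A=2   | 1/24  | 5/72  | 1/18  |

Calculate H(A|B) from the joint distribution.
Marginal P(B) (column sums):
  P(B=0) = 5/48 + 5/48 + 1/24 = 1/4
  P(B=1) = 25/144 + 25/144 + 5/72 = 5/12
  P(B=2) = 5/36 + 5/36 + 1/18 = 1/3

H(A|B) = -Σ P(A,B)·log₂ P(A|B), where P(A|B) = P(A,B) / P(B)
  (A=0,B=0): P(A|B) = (5/48)/(1/4) = 5/12;  -(5/48)·log₂(5/12) = 0.1316
  (A=0,B=1): P(A|B) = (25/144)/(5/12) = 5/12;  -(25/144)·log₂(5/12) = 0.2193
  (A=0,B=2): P(A|B) = (5/36)/(1/3) = 5/12;  -(5/36)·log₂(5/12) = 0.1754
  (A=1,B=0): P(A|B) = (5/48)/(1/4) = 5/12;  -(5/48)·log₂(5/12) = 0.1316
  (A=1,B=1): P(A|B) = (25/144)/(5/12) = 5/12;  -(25/144)·log₂(5/12) = 0.2193
  (A=1,B=2): P(A|B) = (5/36)/(1/3) = 5/12;  -(5/36)·log₂(5/12) = 0.1754
  (A=2,B=0): P(A|B) = (1/24)/(1/4) = 1/6;  -(1/24)·log₂(1/6) = 0.1077
  (A=2,B=1): P(A|B) = (5/72)/(5/12) = 1/6;  -(5/72)·log₂(1/6) = 0.1795
  (A=2,B=2): P(A|B) = (1/18)/(1/3) = 1/6;  -(1/18)·log₂(1/6) = 0.1436
H(A|B) = 0.1316 + 0.2193 + 0.1754 + 0.1316 + 0.2193 + 0.1754 + 0.1077 + 0.1795 + 0.1436
  = 1.4834 bits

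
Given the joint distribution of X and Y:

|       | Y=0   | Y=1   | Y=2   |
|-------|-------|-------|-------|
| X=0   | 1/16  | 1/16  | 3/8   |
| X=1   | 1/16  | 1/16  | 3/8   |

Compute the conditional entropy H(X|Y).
Marginal P(Y) (column sums):
  P(Y=0) = 1/16 + 1/16 = 1/8
  P(Y=1) = 1/16 + 1/16 = 1/8
  P(Y=2) = 3/8 + 3/8 = 3/4

H(X|Y) = -Σ P(X,Y)·log₂ P(X|Y), where P(X|Y) = P(X,Y) / P(Y)
  (X=0,Y=0): P(X|Y) = (1/16)/(1/8) = 1/2;  -(1/16)·log₂(1/2) = 0.0625
  (X=0,Y=1): P(X|Y) = (1/16)/(1/8) = 1/2;  -(1/16)·log₂(1/2) = 0.0625
  (X=0,Y=2): P(X|Y) = (3/8)/(3/4) = 1/2;  -(3/8)·log₂(1/2) = 0.3750
  (X=1,Y=0): P(X|Y) = (1/16)/(1/8) = 1/2;  -(1/16)·log₂(1/2) = 0.0625
  (X=1,Y=1): P(X|Y) = (1/16)/(1/8) = 1/2;  -(1/16)·log₂(1/2) = 0.0625
  (X=1,Y=2): P(X|Y) = (3/8)/(3/4) = 1/2;  -(3/8)·log₂(1/2) = 0.3750
H(X|Y) = 0.0625 + 0.0625 + 0.3750 + 0.0625 + 0.0625 + 0.3750
  = 1.0000 bits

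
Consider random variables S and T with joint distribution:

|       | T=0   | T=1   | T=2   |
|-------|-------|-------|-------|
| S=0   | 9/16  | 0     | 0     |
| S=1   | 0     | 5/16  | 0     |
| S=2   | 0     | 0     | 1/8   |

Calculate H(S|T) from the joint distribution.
Marginal P(T) (column sums):
  P(T=0) = 9/16 + 0 + 0 = 9/16
  P(T=1) = 0 + 5/16 + 0 = 5/16
  P(T=2) = 0 + 0 + 1/8 = 1/8

H(S|T) = -Σ P(S,T)·log₂ P(S|T), where P(S|T) = P(S,T) / P(T)
  (cells with P(S,T) = 0 contribute 0)
  (S=0,T=0): P(S|T) = (9/16)/(9/16) = 1;  -(9/16)·log₂(1) = 0.0000
  (S=1,T=1): P(S|T) = (5/16)/(5/16) = 1;  -(5/16)·log₂(1) = 0.0000
  (S=2,T=2): P(S|T) = (1/8)/(1/8) = 1;  -(1/8)·log₂(1) = 0.0000
H(S|T) = 0.0000 + 0.0000 + 0.0000
  = 0.0000 bits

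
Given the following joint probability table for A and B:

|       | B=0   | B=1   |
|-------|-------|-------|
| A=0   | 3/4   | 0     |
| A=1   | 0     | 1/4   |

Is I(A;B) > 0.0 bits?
Marginal P(A) (row sums):
  P(A=0) = 3/4 + 0 = 3/4
  P(A=1) = 0 + 1/4 = 1/4
Marginal P(B) (column sums):
  P(B=0) = 3/4 + 0 = 3/4
  P(B=1) = 0 + 1/4 = 1/4

H(A) = -[(3/4)·log₂(3/4) + (1/4)·log₂(1/4)]
  = 0.3113 + 0.5000
  = 0.8113 bits
H(B) = -[(3/4)·log₂(3/4) + (1/4)·log₂(1/4)]
  = 0.3113 + 0.5000
  = 0.8113 bits
H(A,B) = -[(3/4)·log₂(3/4) + (1/4)·log₂(1/4)]
  = 0.3113 + 0.5000
  = 0.8113 bits

I(A;B) = H(A) + H(B) - H(A,B)
  = 0.8113 + 0.8113 - 0.8113
  = 0.8113 bits

Yes. I(A;B) = 0.8113 bits, which is > 0.0 bits.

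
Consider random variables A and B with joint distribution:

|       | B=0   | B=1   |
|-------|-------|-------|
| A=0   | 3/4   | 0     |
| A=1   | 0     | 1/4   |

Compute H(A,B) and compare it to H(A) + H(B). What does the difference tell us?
Marginal P(A) (row sums):
  P(A=0) = 3/4 + 0 = 3/4
  P(A=1) = 0 + 1/4 = 1/4
Marginal P(B) (column sums):
  P(B=0) = 3/4 + 0 = 3/4
  P(B=1) = 0 + 1/4 = 1/4

H(A,B) = -[(3/4)·log₂(3/4) + (1/4)·log₂(1/4)]
  = 0.3113 + 0.5000
  = 0.8113 bits
H(A) = -[(3/4)·log₂(3/4) + (1/4)·log₂(1/4)]
  = 0.3113 + 0.5000
  = 0.8113 bits
H(B) = -[(3/4)·log₂(3/4) + (1/4)·log₂(1/4)]
  = 0.3113 + 0.5000
  = 0.8113 bits

H(A) + H(B) = 0.8113 + 0.8113 = 1.6226 bits
Difference: H(A) + H(B) - H(A,B) = 1.6226 - 0.8113 = 0.8113 bits = I(A;B)

The difference is the mutual information; it is positive here, so A and B are dependent (knowing one reduces uncertainty about the other by 0.8113 bits).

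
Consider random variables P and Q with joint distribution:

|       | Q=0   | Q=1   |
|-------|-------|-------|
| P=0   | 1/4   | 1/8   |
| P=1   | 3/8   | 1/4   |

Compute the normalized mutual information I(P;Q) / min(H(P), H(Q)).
Marginal P(P) (row sums):
  P(P=0) = 1/4 + 1/8 = 3/8
  P(P=1) = 3/8 + 1/4 = 5/8
Marginal P(Q) (column sums):
  P(Q=0) = 1/4 + 3/8 = 5/8
  P(Q=1) = 1/8 + 1/4 = 3/8

H(P) = -[(3/8)·log₂(3/8) + (5/8)·log₂(5/8)]
  = 0.5306 + 0.4238
  = 0.9544 bits
H(Q) = -[(5/8)·log₂(5/8) + (3/8)·log₂(3/8)]
  = 0.4238 + 0.5306
  = 0.9544 bits
H(P,Q) = -[(1/4)·log₂(1/4) + (1/8)·log₂(1/8) + (3/8)·log₂(3/8) + (1/4)·log₂(1/4)]
  = 0.5000 + 0.3750 + 0.5306 + 0.5000
  = 1.9056 bits

I(P;Q) = H(P) + H(Q) - H(P,Q)
  = 0.9544 + 0.9544 - 1.9056
  = 0.0032 bits

min(H(P), H(Q)) = min(0.9544, 0.9544) = 0.9544 bits
Normalized MI = 0.0032 / 0.9544 = 0.0034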